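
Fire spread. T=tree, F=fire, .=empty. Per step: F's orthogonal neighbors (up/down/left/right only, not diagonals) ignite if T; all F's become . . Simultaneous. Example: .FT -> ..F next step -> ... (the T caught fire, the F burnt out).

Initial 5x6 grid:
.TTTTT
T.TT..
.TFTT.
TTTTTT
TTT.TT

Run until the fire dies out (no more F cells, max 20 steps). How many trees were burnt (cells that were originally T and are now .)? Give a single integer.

Step 1: +4 fires, +1 burnt (F count now 4)
Step 2: +6 fires, +4 burnt (F count now 6)
Step 3: +5 fires, +6 burnt (F count now 5)
Step 4: +4 fires, +5 burnt (F count now 4)
Step 5: +2 fires, +4 burnt (F count now 2)
Step 6: +0 fires, +2 burnt (F count now 0)
Fire out after step 6
Initially T: 22, now '.': 29
Total burnt (originally-T cells now '.'): 21

Answer: 21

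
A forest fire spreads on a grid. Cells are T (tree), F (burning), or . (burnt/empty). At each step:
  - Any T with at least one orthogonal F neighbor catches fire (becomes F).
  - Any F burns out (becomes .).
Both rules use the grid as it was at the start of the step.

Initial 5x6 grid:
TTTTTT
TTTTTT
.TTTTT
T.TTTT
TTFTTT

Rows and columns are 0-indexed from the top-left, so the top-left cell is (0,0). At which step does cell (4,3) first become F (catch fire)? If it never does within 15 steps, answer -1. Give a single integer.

Step 1: cell (4,3)='F' (+3 fires, +1 burnt)
  -> target ignites at step 1
Step 2: cell (4,3)='.' (+4 fires, +3 burnt)
Step 3: cell (4,3)='.' (+6 fires, +4 burnt)
Step 4: cell (4,3)='.' (+5 fires, +6 burnt)
Step 5: cell (4,3)='.' (+5 fires, +5 burnt)
Step 6: cell (4,3)='.' (+3 fires, +5 burnt)
Step 7: cell (4,3)='.' (+1 fires, +3 burnt)
Step 8: cell (4,3)='.' (+0 fires, +1 burnt)
  fire out at step 8

1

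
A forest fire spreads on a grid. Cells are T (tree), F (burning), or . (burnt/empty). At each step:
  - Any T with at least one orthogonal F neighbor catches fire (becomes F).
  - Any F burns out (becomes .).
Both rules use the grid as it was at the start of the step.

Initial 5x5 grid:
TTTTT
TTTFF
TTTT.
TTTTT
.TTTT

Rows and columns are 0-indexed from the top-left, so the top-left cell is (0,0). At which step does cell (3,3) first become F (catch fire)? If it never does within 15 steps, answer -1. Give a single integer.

Step 1: cell (3,3)='T' (+4 fires, +2 burnt)
Step 2: cell (3,3)='F' (+4 fires, +4 burnt)
  -> target ignites at step 2
Step 3: cell (3,3)='.' (+6 fires, +4 burnt)
Step 4: cell (3,3)='.' (+5 fires, +6 burnt)
Step 5: cell (3,3)='.' (+2 fires, +5 burnt)
Step 6: cell (3,3)='.' (+0 fires, +2 burnt)
  fire out at step 6

2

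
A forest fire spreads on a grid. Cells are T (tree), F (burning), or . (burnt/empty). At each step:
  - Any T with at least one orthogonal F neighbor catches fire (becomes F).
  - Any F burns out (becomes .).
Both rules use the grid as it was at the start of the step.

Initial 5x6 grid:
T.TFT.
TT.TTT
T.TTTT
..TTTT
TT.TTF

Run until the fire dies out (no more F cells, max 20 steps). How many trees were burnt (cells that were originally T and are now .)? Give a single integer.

Answer: 15

Derivation:
Step 1: +5 fires, +2 burnt (F count now 5)
Step 2: +5 fires, +5 burnt (F count now 5)
Step 3: +4 fires, +5 burnt (F count now 4)
Step 4: +1 fires, +4 burnt (F count now 1)
Step 5: +0 fires, +1 burnt (F count now 0)
Fire out after step 5
Initially T: 21, now '.': 24
Total burnt (originally-T cells now '.'): 15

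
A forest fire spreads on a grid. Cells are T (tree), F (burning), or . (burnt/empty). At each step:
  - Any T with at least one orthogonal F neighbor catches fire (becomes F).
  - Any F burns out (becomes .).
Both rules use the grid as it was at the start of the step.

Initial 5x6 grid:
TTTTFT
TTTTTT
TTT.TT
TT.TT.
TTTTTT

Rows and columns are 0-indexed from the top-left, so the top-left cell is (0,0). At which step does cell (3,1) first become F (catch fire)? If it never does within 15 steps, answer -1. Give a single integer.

Step 1: cell (3,1)='T' (+3 fires, +1 burnt)
Step 2: cell (3,1)='T' (+4 fires, +3 burnt)
Step 3: cell (3,1)='T' (+4 fires, +4 burnt)
Step 4: cell (3,1)='T' (+5 fires, +4 burnt)
Step 5: cell (3,1)='T' (+4 fires, +5 burnt)
Step 6: cell (3,1)='F' (+3 fires, +4 burnt)
  -> target ignites at step 6
Step 7: cell (3,1)='.' (+2 fires, +3 burnt)
Step 8: cell (3,1)='.' (+1 fires, +2 burnt)
Step 9: cell (3,1)='.' (+0 fires, +1 burnt)
  fire out at step 9

6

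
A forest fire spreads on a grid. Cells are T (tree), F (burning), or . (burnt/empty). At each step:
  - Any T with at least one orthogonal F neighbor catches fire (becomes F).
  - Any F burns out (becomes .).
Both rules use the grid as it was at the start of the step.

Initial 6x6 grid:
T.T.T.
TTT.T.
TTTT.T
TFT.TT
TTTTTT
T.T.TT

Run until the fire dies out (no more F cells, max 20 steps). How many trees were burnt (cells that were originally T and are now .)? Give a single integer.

Answer: 24

Derivation:
Step 1: +4 fires, +1 burnt (F count now 4)
Step 2: +5 fires, +4 burnt (F count now 5)
Step 3: +6 fires, +5 burnt (F count now 6)
Step 4: +3 fires, +6 burnt (F count now 3)
Step 5: +3 fires, +3 burnt (F count now 3)
Step 6: +2 fires, +3 burnt (F count now 2)
Step 7: +1 fires, +2 burnt (F count now 1)
Step 8: +0 fires, +1 burnt (F count now 0)
Fire out after step 8
Initially T: 26, now '.': 34
Total burnt (originally-T cells now '.'): 24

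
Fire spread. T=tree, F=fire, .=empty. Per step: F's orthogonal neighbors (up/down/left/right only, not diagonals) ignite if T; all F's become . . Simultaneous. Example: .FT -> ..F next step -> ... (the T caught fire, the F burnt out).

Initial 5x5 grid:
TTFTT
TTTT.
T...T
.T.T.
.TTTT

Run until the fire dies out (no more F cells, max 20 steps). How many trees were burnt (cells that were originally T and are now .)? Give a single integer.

Step 1: +3 fires, +1 burnt (F count now 3)
Step 2: +4 fires, +3 burnt (F count now 4)
Step 3: +1 fires, +4 burnt (F count now 1)
Step 4: +1 fires, +1 burnt (F count now 1)
Step 5: +0 fires, +1 burnt (F count now 0)
Fire out after step 5
Initially T: 16, now '.': 18
Total burnt (originally-T cells now '.'): 9

Answer: 9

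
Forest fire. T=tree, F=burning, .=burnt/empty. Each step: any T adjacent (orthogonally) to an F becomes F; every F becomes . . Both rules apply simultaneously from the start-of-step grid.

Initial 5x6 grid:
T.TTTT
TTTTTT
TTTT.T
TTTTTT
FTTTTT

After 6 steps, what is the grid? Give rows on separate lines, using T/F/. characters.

Step 1: 2 trees catch fire, 1 burn out
  T.TTTT
  TTTTTT
  TTTT.T
  FTTTTT
  .FTTTT
Step 2: 3 trees catch fire, 2 burn out
  T.TTTT
  TTTTTT
  FTTT.T
  .FTTTT
  ..FTTT
Step 3: 4 trees catch fire, 3 burn out
  T.TTTT
  FTTTTT
  .FTT.T
  ..FTTT
  ...FTT
Step 4: 5 trees catch fire, 4 burn out
  F.TTTT
  .FTTTT
  ..FT.T
  ...FTT
  ....FT
Step 5: 4 trees catch fire, 5 burn out
  ..TTTT
  ..FTTT
  ...F.T
  ....FT
  .....F
Step 6: 3 trees catch fire, 4 burn out
  ..FTTT
  ...FTT
  .....T
  .....F
  ......

..FTTT
...FTT
.....T
.....F
......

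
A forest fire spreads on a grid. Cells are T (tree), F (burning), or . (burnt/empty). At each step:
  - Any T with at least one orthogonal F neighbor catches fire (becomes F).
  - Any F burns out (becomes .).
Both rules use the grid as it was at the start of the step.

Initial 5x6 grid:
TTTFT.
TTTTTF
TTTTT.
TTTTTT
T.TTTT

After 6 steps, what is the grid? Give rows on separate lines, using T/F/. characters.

Step 1: 4 trees catch fire, 2 burn out
  TTF.F.
  TTTFF.
  TTTTT.
  TTTTTT
  T.TTTT
Step 2: 4 trees catch fire, 4 burn out
  TF....
  TTF...
  TTTFF.
  TTTTTT
  T.TTTT
Step 3: 5 trees catch fire, 4 burn out
  F.....
  TF....
  TTF...
  TTTFFT
  T.TTTT
Step 4: 6 trees catch fire, 5 burn out
  ......
  F.....
  TF....
  TTF..F
  T.TFFT
Step 5: 4 trees catch fire, 6 burn out
  ......
  ......
  F.....
  TF....
  T.F..F
Step 6: 1 trees catch fire, 4 burn out
  ......
  ......
  ......
  F.....
  T.....

......
......
......
F.....
T.....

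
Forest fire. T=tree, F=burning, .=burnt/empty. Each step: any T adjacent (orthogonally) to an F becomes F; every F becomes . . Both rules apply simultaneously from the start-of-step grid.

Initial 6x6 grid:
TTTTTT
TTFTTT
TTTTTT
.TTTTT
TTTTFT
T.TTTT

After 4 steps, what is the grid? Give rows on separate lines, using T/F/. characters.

Step 1: 8 trees catch fire, 2 burn out
  TTFTTT
  TF.FTT
  TTFTTT
  .TTTFT
  TTTF.F
  T.TTFT
Step 2: 13 trees catch fire, 8 burn out
  TF.FTT
  F...FT
  TF.FFT
  .TFF.F
  TTF...
  T.TF.F
Step 3: 8 trees catch fire, 13 burn out
  F...FT
  .....F
  F....F
  .F....
  TF....
  T.F...
Step 4: 2 trees catch fire, 8 burn out
  .....F
  ......
  ......
  ......
  F.....
  T.....

.....F
......
......
......
F.....
T.....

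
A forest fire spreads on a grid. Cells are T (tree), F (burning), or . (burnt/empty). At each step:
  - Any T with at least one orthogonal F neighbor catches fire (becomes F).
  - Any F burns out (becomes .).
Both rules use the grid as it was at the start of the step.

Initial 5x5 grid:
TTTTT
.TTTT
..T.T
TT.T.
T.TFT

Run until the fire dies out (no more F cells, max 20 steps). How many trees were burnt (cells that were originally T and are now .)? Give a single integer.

Step 1: +3 fires, +1 burnt (F count now 3)
Step 2: +0 fires, +3 burnt (F count now 0)
Fire out after step 2
Initially T: 17, now '.': 11
Total burnt (originally-T cells now '.'): 3

Answer: 3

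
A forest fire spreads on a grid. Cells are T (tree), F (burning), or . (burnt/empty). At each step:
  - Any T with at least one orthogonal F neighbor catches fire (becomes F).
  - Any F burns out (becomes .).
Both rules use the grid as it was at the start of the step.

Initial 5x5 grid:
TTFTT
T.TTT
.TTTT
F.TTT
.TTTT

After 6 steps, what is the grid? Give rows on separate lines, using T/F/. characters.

Step 1: 3 trees catch fire, 2 burn out
  TF.FT
  T.FTT
  .TTTT
  ..TTT
  .TTTT
Step 2: 4 trees catch fire, 3 burn out
  F...F
  T..FT
  .TFTT
  ..TTT
  .TTTT
Step 3: 5 trees catch fire, 4 burn out
  .....
  F...F
  .F.FT
  ..FTT
  .TTTT
Step 4: 3 trees catch fire, 5 burn out
  .....
  .....
  ....F
  ...FT
  .TFTT
Step 5: 3 trees catch fire, 3 burn out
  .....
  .....
  .....
  ....F
  .F.FT
Step 6: 1 trees catch fire, 3 burn out
  .....
  .....
  .....
  .....
  ....F

.....
.....
.....
.....
....F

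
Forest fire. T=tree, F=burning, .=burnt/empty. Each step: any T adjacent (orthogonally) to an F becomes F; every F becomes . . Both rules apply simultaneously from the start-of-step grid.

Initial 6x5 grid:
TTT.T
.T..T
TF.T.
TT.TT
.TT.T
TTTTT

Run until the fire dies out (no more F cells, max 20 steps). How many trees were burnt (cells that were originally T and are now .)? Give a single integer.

Step 1: +3 fires, +1 burnt (F count now 3)
Step 2: +3 fires, +3 burnt (F count now 3)
Step 3: +4 fires, +3 burnt (F count now 4)
Step 4: +2 fires, +4 burnt (F count now 2)
Step 5: +1 fires, +2 burnt (F count now 1)
Step 6: +1 fires, +1 burnt (F count now 1)
Step 7: +1 fires, +1 burnt (F count now 1)
Step 8: +1 fires, +1 burnt (F count now 1)
Step 9: +1 fires, +1 burnt (F count now 1)
Step 10: +1 fires, +1 burnt (F count now 1)
Step 11: +0 fires, +1 burnt (F count now 0)
Fire out after step 11
Initially T: 20, now '.': 28
Total burnt (originally-T cells now '.'): 18

Answer: 18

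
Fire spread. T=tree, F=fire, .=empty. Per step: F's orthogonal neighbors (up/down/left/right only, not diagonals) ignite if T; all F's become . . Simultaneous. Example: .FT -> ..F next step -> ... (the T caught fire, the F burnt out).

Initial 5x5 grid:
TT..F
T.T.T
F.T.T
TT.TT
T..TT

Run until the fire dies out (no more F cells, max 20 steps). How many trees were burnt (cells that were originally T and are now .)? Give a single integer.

Step 1: +3 fires, +2 burnt (F count now 3)
Step 2: +4 fires, +3 burnt (F count now 4)
Step 3: +2 fires, +4 burnt (F count now 2)
Step 4: +2 fires, +2 burnt (F count now 2)
Step 5: +1 fires, +2 burnt (F count now 1)
Step 6: +0 fires, +1 burnt (F count now 0)
Fire out after step 6
Initially T: 14, now '.': 23
Total burnt (originally-T cells now '.'): 12

Answer: 12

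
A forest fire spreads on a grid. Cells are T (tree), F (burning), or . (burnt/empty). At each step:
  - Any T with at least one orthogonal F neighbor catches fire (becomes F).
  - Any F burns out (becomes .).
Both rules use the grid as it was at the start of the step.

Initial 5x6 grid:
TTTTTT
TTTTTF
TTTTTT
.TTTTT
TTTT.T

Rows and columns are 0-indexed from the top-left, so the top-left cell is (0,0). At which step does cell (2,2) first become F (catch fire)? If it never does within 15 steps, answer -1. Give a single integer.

Step 1: cell (2,2)='T' (+3 fires, +1 burnt)
Step 2: cell (2,2)='T' (+4 fires, +3 burnt)
Step 3: cell (2,2)='T' (+5 fires, +4 burnt)
Step 4: cell (2,2)='F' (+4 fires, +5 burnt)
  -> target ignites at step 4
Step 5: cell (2,2)='.' (+5 fires, +4 burnt)
Step 6: cell (2,2)='.' (+4 fires, +5 burnt)
Step 7: cell (2,2)='.' (+1 fires, +4 burnt)
Step 8: cell (2,2)='.' (+1 fires, +1 burnt)
Step 9: cell (2,2)='.' (+0 fires, +1 burnt)
  fire out at step 9

4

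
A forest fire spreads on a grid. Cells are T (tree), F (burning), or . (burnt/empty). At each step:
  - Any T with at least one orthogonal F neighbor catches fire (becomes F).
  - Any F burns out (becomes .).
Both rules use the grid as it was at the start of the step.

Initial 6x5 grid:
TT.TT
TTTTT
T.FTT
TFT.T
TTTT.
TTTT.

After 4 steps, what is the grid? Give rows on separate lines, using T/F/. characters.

Step 1: 5 trees catch fire, 2 burn out
  TT.TT
  TTFTT
  T..FT
  F.F.T
  TFTT.
  TTTT.
Step 2: 7 trees catch fire, 5 burn out
  TT.TT
  TF.FT
  F...F
  ....T
  F.FT.
  TFTT.
Step 3: 8 trees catch fire, 7 burn out
  TF.FT
  F...F
  .....
  ....F
  ...F.
  F.FT.
Step 4: 3 trees catch fire, 8 burn out
  F...F
  .....
  .....
  .....
  .....
  ...F.

F...F
.....
.....
.....
.....
...F.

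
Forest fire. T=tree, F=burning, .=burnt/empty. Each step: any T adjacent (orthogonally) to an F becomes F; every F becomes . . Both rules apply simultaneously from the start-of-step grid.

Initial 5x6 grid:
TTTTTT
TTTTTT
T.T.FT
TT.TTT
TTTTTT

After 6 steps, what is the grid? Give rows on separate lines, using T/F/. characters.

Step 1: 3 trees catch fire, 1 burn out
  TTTTTT
  TTTTFT
  T.T..F
  TT.TFT
  TTTTTT
Step 2: 6 trees catch fire, 3 burn out
  TTTTFT
  TTTF.F
  T.T...
  TT.F.F
  TTTTFT
Step 3: 5 trees catch fire, 6 burn out
  TTTF.F
  TTF...
  T.T...
  TT....
  TTTF.F
Step 4: 4 trees catch fire, 5 burn out
  TTF...
  TF....
  T.F...
  TT....
  TTF...
Step 5: 3 trees catch fire, 4 burn out
  TF....
  F.....
  T.....
  TT....
  TF....
Step 6: 4 trees catch fire, 3 burn out
  F.....
  ......
  F.....
  TF....
  F.....

F.....
......
F.....
TF....
F.....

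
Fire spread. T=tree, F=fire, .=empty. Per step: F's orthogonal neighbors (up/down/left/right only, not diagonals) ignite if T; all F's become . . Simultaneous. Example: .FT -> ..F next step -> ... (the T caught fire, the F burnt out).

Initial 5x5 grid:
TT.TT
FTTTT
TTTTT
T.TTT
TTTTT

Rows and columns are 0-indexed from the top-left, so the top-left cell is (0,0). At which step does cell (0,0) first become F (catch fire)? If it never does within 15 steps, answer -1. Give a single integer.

Step 1: cell (0,0)='F' (+3 fires, +1 burnt)
  -> target ignites at step 1
Step 2: cell (0,0)='.' (+4 fires, +3 burnt)
Step 3: cell (0,0)='.' (+3 fires, +4 burnt)
Step 4: cell (0,0)='.' (+5 fires, +3 burnt)
Step 5: cell (0,0)='.' (+4 fires, +5 burnt)
Step 6: cell (0,0)='.' (+2 fires, +4 burnt)
Step 7: cell (0,0)='.' (+1 fires, +2 burnt)
Step 8: cell (0,0)='.' (+0 fires, +1 burnt)
  fire out at step 8

1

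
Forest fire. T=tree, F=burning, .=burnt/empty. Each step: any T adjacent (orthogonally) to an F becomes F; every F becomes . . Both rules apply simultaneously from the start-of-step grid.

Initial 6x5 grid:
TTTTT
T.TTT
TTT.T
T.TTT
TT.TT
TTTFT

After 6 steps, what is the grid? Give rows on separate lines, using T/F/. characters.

Step 1: 3 trees catch fire, 1 burn out
  TTTTT
  T.TTT
  TTT.T
  T.TTT
  TT.FT
  TTF.F
Step 2: 3 trees catch fire, 3 burn out
  TTTTT
  T.TTT
  TTT.T
  T.TFT
  TT..F
  TF...
Step 3: 4 trees catch fire, 3 burn out
  TTTTT
  T.TTT
  TTT.T
  T.F.F
  TF...
  F....
Step 4: 3 trees catch fire, 4 burn out
  TTTTT
  T.TTT
  TTF.F
  T....
  F....
  .....
Step 5: 4 trees catch fire, 3 burn out
  TTTTT
  T.FTF
  TF...
  F....
  .....
  .....
Step 6: 4 trees catch fire, 4 burn out
  TTFTF
  T..F.
  F....
  .....
  .....
  .....

TTFTF
T..F.
F....
.....
.....
.....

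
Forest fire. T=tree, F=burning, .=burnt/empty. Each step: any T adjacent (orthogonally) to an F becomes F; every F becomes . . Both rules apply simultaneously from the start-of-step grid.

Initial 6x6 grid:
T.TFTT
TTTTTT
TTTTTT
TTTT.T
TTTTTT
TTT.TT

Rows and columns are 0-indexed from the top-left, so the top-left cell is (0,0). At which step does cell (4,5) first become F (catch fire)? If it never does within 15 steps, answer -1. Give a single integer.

Step 1: cell (4,5)='T' (+3 fires, +1 burnt)
Step 2: cell (4,5)='T' (+4 fires, +3 burnt)
Step 3: cell (4,5)='T' (+5 fires, +4 burnt)
Step 4: cell (4,5)='T' (+5 fires, +5 burnt)
Step 5: cell (4,5)='T' (+6 fires, +5 burnt)
Step 6: cell (4,5)='F' (+5 fires, +6 burnt)
  -> target ignites at step 6
Step 7: cell (4,5)='.' (+3 fires, +5 burnt)
Step 8: cell (4,5)='.' (+1 fires, +3 burnt)
Step 9: cell (4,5)='.' (+0 fires, +1 burnt)
  fire out at step 9

6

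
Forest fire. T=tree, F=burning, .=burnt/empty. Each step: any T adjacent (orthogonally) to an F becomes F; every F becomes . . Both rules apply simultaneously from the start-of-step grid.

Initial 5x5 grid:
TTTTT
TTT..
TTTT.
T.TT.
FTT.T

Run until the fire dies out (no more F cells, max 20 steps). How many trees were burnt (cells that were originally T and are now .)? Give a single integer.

Answer: 17

Derivation:
Step 1: +2 fires, +1 burnt (F count now 2)
Step 2: +2 fires, +2 burnt (F count now 2)
Step 3: +3 fires, +2 burnt (F count now 3)
Step 4: +4 fires, +3 burnt (F count now 4)
Step 5: +3 fires, +4 burnt (F count now 3)
Step 6: +1 fires, +3 burnt (F count now 1)
Step 7: +1 fires, +1 burnt (F count now 1)
Step 8: +1 fires, +1 burnt (F count now 1)
Step 9: +0 fires, +1 burnt (F count now 0)
Fire out after step 9
Initially T: 18, now '.': 24
Total burnt (originally-T cells now '.'): 17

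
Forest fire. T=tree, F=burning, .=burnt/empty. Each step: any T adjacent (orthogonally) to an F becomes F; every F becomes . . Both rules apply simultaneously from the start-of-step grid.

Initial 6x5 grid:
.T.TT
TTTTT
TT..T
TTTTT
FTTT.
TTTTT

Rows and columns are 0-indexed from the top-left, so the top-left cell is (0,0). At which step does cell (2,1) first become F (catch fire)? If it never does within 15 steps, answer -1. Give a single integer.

Step 1: cell (2,1)='T' (+3 fires, +1 burnt)
Step 2: cell (2,1)='T' (+4 fires, +3 burnt)
Step 3: cell (2,1)='F' (+5 fires, +4 burnt)
  -> target ignites at step 3
Step 4: cell (2,1)='.' (+3 fires, +5 burnt)
Step 5: cell (2,1)='.' (+4 fires, +3 burnt)
Step 6: cell (2,1)='.' (+2 fires, +4 burnt)
Step 7: cell (2,1)='.' (+2 fires, +2 burnt)
Step 8: cell (2,1)='.' (+1 fires, +2 burnt)
Step 9: cell (2,1)='.' (+0 fires, +1 burnt)
  fire out at step 9

3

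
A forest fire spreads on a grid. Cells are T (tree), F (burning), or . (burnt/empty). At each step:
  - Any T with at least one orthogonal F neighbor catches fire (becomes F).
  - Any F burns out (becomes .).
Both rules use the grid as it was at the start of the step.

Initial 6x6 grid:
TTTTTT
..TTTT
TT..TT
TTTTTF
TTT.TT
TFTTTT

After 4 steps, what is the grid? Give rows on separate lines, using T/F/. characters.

Step 1: 6 trees catch fire, 2 burn out
  TTTTTT
  ..TTTT
  TT..TF
  TTTTF.
  TFT.TF
  F.FTTT
Step 2: 9 trees catch fire, 6 burn out
  TTTTTT
  ..TTTF
  TT..F.
  TFTF..
  F.F.F.
  ...FTF
Step 3: 6 trees catch fire, 9 burn out
  TTTTTF
  ..TTF.
  TF....
  F.F...
  ......
  ....F.
Step 4: 3 trees catch fire, 6 burn out
  TTTTF.
  ..TF..
  F.....
  ......
  ......
  ......

TTTTF.
..TF..
F.....
......
......
......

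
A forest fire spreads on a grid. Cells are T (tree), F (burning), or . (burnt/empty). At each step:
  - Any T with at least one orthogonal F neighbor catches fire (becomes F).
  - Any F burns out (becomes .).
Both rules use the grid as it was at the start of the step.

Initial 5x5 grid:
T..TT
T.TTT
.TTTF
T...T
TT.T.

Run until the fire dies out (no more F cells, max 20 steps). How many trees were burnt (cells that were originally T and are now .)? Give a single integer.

Answer: 9

Derivation:
Step 1: +3 fires, +1 burnt (F count now 3)
Step 2: +3 fires, +3 burnt (F count now 3)
Step 3: +3 fires, +3 burnt (F count now 3)
Step 4: +0 fires, +3 burnt (F count now 0)
Fire out after step 4
Initially T: 15, now '.': 19
Total burnt (originally-T cells now '.'): 9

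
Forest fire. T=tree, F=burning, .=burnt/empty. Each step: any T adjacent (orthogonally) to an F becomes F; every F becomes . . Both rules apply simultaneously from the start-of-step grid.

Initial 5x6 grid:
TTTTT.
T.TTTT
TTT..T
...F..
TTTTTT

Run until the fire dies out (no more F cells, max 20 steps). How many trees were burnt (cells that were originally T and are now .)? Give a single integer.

Answer: 6

Derivation:
Step 1: +1 fires, +1 burnt (F count now 1)
Step 2: +2 fires, +1 burnt (F count now 2)
Step 3: +2 fires, +2 burnt (F count now 2)
Step 4: +1 fires, +2 burnt (F count now 1)
Step 5: +0 fires, +1 burnt (F count now 0)
Fire out after step 5
Initially T: 20, now '.': 16
Total burnt (originally-T cells now '.'): 6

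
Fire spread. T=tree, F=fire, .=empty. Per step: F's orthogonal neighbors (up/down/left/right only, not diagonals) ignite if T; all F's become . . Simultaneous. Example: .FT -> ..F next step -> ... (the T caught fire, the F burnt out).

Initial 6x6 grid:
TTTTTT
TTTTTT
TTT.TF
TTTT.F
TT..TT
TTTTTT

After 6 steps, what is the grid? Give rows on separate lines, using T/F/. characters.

Step 1: 3 trees catch fire, 2 burn out
  TTTTTT
  TTTTTF
  TTT.F.
  TTTT..
  TT..TF
  TTTTTT
Step 2: 4 trees catch fire, 3 burn out
  TTTTTF
  TTTTF.
  TTT...
  TTTT..
  TT..F.
  TTTTTF
Step 3: 3 trees catch fire, 4 burn out
  TTTTF.
  TTTF..
  TTT...
  TTTT..
  TT....
  TTTTF.
Step 4: 3 trees catch fire, 3 burn out
  TTTF..
  TTF...
  TTT...
  TTTT..
  TT....
  TTTF..
Step 5: 4 trees catch fire, 3 burn out
  TTF...
  TF....
  TTF...
  TTTT..
  TT....
  TTF...
Step 6: 5 trees catch fire, 4 burn out
  TF....
  F.....
  TF....
  TTFT..
  TT....
  TF....

TF....
F.....
TF....
TTFT..
TT....
TF....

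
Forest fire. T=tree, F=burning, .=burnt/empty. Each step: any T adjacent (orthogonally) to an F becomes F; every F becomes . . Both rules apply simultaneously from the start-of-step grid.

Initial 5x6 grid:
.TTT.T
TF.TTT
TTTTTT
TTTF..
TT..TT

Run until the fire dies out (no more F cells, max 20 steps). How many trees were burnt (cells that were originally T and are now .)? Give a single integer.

Answer: 19

Derivation:
Step 1: +5 fires, +2 burnt (F count now 5)
Step 2: +6 fires, +5 burnt (F count now 6)
Step 3: +5 fires, +6 burnt (F count now 5)
Step 4: +2 fires, +5 burnt (F count now 2)
Step 5: +1 fires, +2 burnt (F count now 1)
Step 6: +0 fires, +1 burnt (F count now 0)
Fire out after step 6
Initially T: 21, now '.': 28
Total burnt (originally-T cells now '.'): 19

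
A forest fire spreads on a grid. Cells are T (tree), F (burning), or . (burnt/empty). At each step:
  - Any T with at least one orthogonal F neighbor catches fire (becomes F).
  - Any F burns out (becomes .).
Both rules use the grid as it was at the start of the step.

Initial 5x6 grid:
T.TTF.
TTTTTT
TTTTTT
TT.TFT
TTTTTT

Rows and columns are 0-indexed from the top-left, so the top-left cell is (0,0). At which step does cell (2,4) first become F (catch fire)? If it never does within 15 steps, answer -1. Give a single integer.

Step 1: cell (2,4)='F' (+6 fires, +2 burnt)
  -> target ignites at step 1
Step 2: cell (2,4)='.' (+7 fires, +6 burnt)
Step 3: cell (2,4)='.' (+3 fires, +7 burnt)
Step 4: cell (2,4)='.' (+3 fires, +3 burnt)
Step 5: cell (2,4)='.' (+4 fires, +3 burnt)
Step 6: cell (2,4)='.' (+2 fires, +4 burnt)
Step 7: cell (2,4)='.' (+0 fires, +2 burnt)
  fire out at step 7

1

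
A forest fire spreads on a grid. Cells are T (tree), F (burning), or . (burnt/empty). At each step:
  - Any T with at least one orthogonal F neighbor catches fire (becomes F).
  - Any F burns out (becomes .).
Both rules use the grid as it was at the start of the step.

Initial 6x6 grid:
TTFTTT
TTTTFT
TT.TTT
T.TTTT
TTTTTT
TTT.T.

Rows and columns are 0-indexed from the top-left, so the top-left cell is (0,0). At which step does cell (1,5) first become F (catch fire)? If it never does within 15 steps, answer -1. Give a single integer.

Step 1: cell (1,5)='F' (+7 fires, +2 burnt)
  -> target ignites at step 1
Step 2: cell (1,5)='.' (+6 fires, +7 burnt)
Step 3: cell (1,5)='.' (+5 fires, +6 burnt)
Step 4: cell (1,5)='.' (+5 fires, +5 burnt)
Step 5: cell (1,5)='.' (+2 fires, +5 burnt)
Step 6: cell (1,5)='.' (+3 fires, +2 burnt)
Step 7: cell (1,5)='.' (+2 fires, +3 burnt)
Step 8: cell (1,5)='.' (+0 fires, +2 burnt)
  fire out at step 8

1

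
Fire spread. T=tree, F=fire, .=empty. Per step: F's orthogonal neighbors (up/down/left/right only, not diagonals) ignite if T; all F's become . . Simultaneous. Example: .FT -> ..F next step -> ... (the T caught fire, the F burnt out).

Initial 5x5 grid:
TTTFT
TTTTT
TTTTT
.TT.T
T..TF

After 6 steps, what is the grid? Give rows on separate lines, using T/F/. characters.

Step 1: 5 trees catch fire, 2 burn out
  TTF.F
  TTTFT
  TTTTT
  .TT.F
  T..F.
Step 2: 5 trees catch fire, 5 burn out
  TF...
  TTF.F
  TTTFF
  .TT..
  T....
Step 3: 3 trees catch fire, 5 burn out
  F....
  TF...
  TTF..
  .TT..
  T....
Step 4: 3 trees catch fire, 3 burn out
  .....
  F....
  TF...
  .TF..
  T....
Step 5: 2 trees catch fire, 3 burn out
  .....
  .....
  F....
  .F...
  T....
Step 6: 0 trees catch fire, 2 burn out
  .....
  .....
  .....
  .....
  T....

.....
.....
.....
.....
T....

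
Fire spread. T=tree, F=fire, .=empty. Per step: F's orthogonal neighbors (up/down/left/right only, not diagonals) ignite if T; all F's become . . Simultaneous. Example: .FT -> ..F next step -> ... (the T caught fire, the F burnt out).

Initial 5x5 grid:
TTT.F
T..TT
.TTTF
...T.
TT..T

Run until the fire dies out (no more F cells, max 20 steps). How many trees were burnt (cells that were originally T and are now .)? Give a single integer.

Answer: 6

Derivation:
Step 1: +2 fires, +2 burnt (F count now 2)
Step 2: +3 fires, +2 burnt (F count now 3)
Step 3: +1 fires, +3 burnt (F count now 1)
Step 4: +0 fires, +1 burnt (F count now 0)
Fire out after step 4
Initially T: 13, now '.': 18
Total burnt (originally-T cells now '.'): 6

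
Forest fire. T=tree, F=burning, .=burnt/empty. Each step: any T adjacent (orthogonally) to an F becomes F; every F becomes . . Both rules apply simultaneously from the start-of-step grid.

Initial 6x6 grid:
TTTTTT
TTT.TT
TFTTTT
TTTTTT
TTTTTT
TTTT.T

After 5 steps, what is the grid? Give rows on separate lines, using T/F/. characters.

Step 1: 4 trees catch fire, 1 burn out
  TTTTTT
  TFT.TT
  F.FTTT
  TFTTTT
  TTTTTT
  TTTT.T
Step 2: 7 trees catch fire, 4 burn out
  TFTTTT
  F.F.TT
  ...FTT
  F.FTTT
  TFTTTT
  TTTT.T
Step 3: 7 trees catch fire, 7 burn out
  F.FTTT
  ....TT
  ....FT
  ...FTT
  F.FTTT
  TFTT.T
Step 4: 7 trees catch fire, 7 burn out
  ...FTT
  ....FT
  .....F
  ....FT
  ...FTT
  F.FT.T
Step 5: 5 trees catch fire, 7 burn out
  ....FT
  .....F
  ......
  .....F
  ....FT
  ...F.T

....FT
.....F
......
.....F
....FT
...F.T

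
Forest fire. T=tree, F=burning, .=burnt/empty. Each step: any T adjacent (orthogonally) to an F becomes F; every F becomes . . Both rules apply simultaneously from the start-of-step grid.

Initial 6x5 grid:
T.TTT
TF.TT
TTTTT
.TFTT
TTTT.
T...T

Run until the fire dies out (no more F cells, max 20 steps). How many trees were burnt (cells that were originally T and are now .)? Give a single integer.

Answer: 20

Derivation:
Step 1: +6 fires, +2 burnt (F count now 6)
Step 2: +6 fires, +6 burnt (F count now 6)
Step 3: +3 fires, +6 burnt (F count now 3)
Step 4: +3 fires, +3 burnt (F count now 3)
Step 5: +2 fires, +3 burnt (F count now 2)
Step 6: +0 fires, +2 burnt (F count now 0)
Fire out after step 6
Initially T: 21, now '.': 29
Total burnt (originally-T cells now '.'): 20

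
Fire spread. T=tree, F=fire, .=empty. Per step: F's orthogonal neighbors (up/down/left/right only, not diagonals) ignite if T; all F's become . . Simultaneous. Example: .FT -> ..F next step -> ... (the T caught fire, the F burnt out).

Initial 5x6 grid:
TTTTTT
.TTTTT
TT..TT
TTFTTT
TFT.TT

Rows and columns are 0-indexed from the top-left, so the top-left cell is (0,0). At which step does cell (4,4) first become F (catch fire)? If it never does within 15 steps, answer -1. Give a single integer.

Step 1: cell (4,4)='T' (+4 fires, +2 burnt)
Step 2: cell (4,4)='T' (+3 fires, +4 burnt)
Step 3: cell (4,4)='F' (+5 fires, +3 burnt)
  -> target ignites at step 3
Step 4: cell (4,4)='.' (+5 fires, +5 burnt)
Step 5: cell (4,4)='.' (+5 fires, +5 burnt)
Step 6: cell (4,4)='.' (+2 fires, +5 burnt)
Step 7: cell (4,4)='.' (+0 fires, +2 burnt)
  fire out at step 7

3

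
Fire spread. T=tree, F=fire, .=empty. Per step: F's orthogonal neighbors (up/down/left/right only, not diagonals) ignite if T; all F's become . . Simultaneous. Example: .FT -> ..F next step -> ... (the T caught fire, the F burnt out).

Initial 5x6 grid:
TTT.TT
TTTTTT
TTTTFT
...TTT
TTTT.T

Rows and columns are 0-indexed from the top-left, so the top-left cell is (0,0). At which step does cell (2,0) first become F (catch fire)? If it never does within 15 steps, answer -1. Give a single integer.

Step 1: cell (2,0)='T' (+4 fires, +1 burnt)
Step 2: cell (2,0)='T' (+6 fires, +4 burnt)
Step 3: cell (2,0)='T' (+5 fires, +6 burnt)
Step 4: cell (2,0)='F' (+4 fires, +5 burnt)
  -> target ignites at step 4
Step 5: cell (2,0)='.' (+3 fires, +4 burnt)
Step 6: cell (2,0)='.' (+2 fires, +3 burnt)
Step 7: cell (2,0)='.' (+0 fires, +2 burnt)
  fire out at step 7

4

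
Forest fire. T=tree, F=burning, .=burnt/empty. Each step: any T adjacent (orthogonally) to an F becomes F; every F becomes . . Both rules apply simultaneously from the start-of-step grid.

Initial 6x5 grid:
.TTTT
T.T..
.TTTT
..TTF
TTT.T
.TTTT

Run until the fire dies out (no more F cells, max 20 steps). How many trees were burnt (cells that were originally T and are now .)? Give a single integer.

Step 1: +3 fires, +1 burnt (F count now 3)
Step 2: +3 fires, +3 burnt (F count now 3)
Step 3: +3 fires, +3 burnt (F count now 3)
Step 4: +4 fires, +3 burnt (F count now 4)
Step 5: +3 fires, +4 burnt (F count now 3)
Step 6: +2 fires, +3 burnt (F count now 2)
Step 7: +1 fires, +2 burnt (F count now 1)
Step 8: +0 fires, +1 burnt (F count now 0)
Fire out after step 8
Initially T: 20, now '.': 29
Total burnt (originally-T cells now '.'): 19

Answer: 19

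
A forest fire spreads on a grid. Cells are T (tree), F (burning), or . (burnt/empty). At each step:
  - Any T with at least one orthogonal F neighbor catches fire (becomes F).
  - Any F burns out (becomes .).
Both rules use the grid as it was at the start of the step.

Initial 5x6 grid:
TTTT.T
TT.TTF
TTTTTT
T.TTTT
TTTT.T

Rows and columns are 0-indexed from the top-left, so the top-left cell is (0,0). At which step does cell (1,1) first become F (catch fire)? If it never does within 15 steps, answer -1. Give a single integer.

Step 1: cell (1,1)='T' (+3 fires, +1 burnt)
Step 2: cell (1,1)='T' (+3 fires, +3 burnt)
Step 3: cell (1,1)='T' (+4 fires, +3 burnt)
Step 4: cell (1,1)='T' (+3 fires, +4 burnt)
Step 5: cell (1,1)='T' (+4 fires, +3 burnt)
Step 6: cell (1,1)='F' (+4 fires, +4 burnt)
  -> target ignites at step 6
Step 7: cell (1,1)='.' (+3 fires, +4 burnt)
Step 8: cell (1,1)='.' (+1 fires, +3 burnt)
Step 9: cell (1,1)='.' (+0 fires, +1 burnt)
  fire out at step 9

6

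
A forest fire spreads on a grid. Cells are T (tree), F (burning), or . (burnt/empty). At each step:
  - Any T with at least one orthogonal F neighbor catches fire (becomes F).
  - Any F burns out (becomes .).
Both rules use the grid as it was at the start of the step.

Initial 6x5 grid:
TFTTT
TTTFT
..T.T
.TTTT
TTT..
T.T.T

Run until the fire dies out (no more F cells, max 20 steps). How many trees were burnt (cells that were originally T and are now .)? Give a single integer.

Step 1: +6 fires, +2 burnt (F count now 6)
Step 2: +4 fires, +6 burnt (F count now 4)
Step 3: +2 fires, +4 burnt (F count now 2)
Step 4: +3 fires, +2 burnt (F count now 3)
Step 5: +2 fires, +3 burnt (F count now 2)
Step 6: +1 fires, +2 burnt (F count now 1)
Step 7: +1 fires, +1 burnt (F count now 1)
Step 8: +0 fires, +1 burnt (F count now 0)
Fire out after step 8
Initially T: 20, now '.': 29
Total burnt (originally-T cells now '.'): 19

Answer: 19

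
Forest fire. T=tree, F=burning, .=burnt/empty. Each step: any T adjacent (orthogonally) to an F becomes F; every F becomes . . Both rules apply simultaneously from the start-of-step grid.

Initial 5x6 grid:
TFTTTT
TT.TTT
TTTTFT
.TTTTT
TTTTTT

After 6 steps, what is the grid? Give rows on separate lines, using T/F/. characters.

Step 1: 7 trees catch fire, 2 burn out
  F.FTTT
  TF.TFT
  TTTF.F
  .TTTFT
  TTTTTT
Step 2: 10 trees catch fire, 7 burn out
  ...FFT
  F..F.F
  TFF...
  .TTF.F
  TTTTFT
Step 3: 6 trees catch fire, 10 burn out
  .....F
  ......
  F.....
  .FF...
  TTTF.F
Step 4: 2 trees catch fire, 6 burn out
  ......
  ......
  ......
  ......
  TFF...
Step 5: 1 trees catch fire, 2 burn out
  ......
  ......
  ......
  ......
  F.....
Step 6: 0 trees catch fire, 1 burn out
  ......
  ......
  ......
  ......
  ......

......
......
......
......
......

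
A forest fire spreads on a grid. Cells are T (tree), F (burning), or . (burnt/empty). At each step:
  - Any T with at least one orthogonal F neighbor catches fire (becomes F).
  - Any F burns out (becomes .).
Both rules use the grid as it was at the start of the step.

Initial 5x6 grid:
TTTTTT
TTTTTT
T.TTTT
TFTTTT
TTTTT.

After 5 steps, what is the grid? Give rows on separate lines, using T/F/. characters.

Step 1: 3 trees catch fire, 1 burn out
  TTTTTT
  TTTTTT
  T.TTTT
  F.FTTT
  TFTTT.
Step 2: 5 trees catch fire, 3 burn out
  TTTTTT
  TTTTTT
  F.FTTT
  ...FTT
  F.FTT.
Step 3: 5 trees catch fire, 5 burn out
  TTTTTT
  FTFTTT
  ...FTT
  ....FT
  ...FT.
Step 4: 7 trees catch fire, 5 burn out
  FTFTTT
  .F.FTT
  ....FT
  .....F
  ....F.
Step 5: 4 trees catch fire, 7 burn out
  .F.FTT
  ....FT
  .....F
  ......
  ......

.F.FTT
....FT
.....F
......
......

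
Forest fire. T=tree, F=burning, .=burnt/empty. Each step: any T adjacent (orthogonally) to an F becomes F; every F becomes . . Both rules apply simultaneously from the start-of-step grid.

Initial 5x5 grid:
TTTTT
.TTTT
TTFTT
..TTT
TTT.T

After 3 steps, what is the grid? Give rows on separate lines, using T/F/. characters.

Step 1: 4 trees catch fire, 1 burn out
  TTTTT
  .TFTT
  TF.FT
  ..FTT
  TTT.T
Step 2: 7 trees catch fire, 4 burn out
  TTFTT
  .F.FT
  F...F
  ...FT
  TTF.T
Step 3: 5 trees catch fire, 7 burn out
  TF.FT
  ....F
  .....
  ....F
  TF..T

TF.FT
....F
.....
....F
TF..T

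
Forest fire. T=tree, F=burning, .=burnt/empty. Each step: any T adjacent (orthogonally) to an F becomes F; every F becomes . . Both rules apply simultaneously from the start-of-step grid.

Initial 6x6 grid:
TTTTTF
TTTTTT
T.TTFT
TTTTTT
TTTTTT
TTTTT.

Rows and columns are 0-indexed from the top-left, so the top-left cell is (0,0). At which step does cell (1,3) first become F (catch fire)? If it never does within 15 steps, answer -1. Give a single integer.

Step 1: cell (1,3)='T' (+6 fires, +2 burnt)
Step 2: cell (1,3)='F' (+6 fires, +6 burnt)
  -> target ignites at step 2
Step 3: cell (1,3)='.' (+6 fires, +6 burnt)
Step 4: cell (1,3)='.' (+5 fires, +6 burnt)
Step 5: cell (1,3)='.' (+5 fires, +5 burnt)
Step 6: cell (1,3)='.' (+3 fires, +5 burnt)
Step 7: cell (1,3)='.' (+1 fires, +3 burnt)
Step 8: cell (1,3)='.' (+0 fires, +1 burnt)
  fire out at step 8

2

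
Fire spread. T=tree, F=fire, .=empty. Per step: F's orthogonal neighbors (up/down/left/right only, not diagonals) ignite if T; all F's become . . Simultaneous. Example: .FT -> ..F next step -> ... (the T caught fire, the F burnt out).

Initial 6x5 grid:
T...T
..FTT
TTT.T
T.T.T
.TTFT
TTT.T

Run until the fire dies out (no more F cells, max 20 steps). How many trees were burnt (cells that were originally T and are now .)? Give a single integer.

Answer: 17

Derivation:
Step 1: +4 fires, +2 burnt (F count now 4)
Step 2: +7 fires, +4 burnt (F count now 7)
Step 3: +4 fires, +7 burnt (F count now 4)
Step 4: +2 fires, +4 burnt (F count now 2)
Step 5: +0 fires, +2 burnt (F count now 0)
Fire out after step 5
Initially T: 18, now '.': 29
Total burnt (originally-T cells now '.'): 17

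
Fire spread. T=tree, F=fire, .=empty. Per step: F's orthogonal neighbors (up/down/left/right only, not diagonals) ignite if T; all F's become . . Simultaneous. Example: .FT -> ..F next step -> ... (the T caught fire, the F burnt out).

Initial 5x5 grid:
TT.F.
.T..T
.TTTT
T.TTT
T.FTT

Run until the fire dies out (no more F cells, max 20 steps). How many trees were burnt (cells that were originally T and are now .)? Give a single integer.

Answer: 13

Derivation:
Step 1: +2 fires, +2 burnt (F count now 2)
Step 2: +3 fires, +2 burnt (F count now 3)
Step 3: +3 fires, +3 burnt (F count now 3)
Step 4: +2 fires, +3 burnt (F count now 2)
Step 5: +2 fires, +2 burnt (F count now 2)
Step 6: +1 fires, +2 burnt (F count now 1)
Step 7: +0 fires, +1 burnt (F count now 0)
Fire out after step 7
Initially T: 15, now '.': 23
Total burnt (originally-T cells now '.'): 13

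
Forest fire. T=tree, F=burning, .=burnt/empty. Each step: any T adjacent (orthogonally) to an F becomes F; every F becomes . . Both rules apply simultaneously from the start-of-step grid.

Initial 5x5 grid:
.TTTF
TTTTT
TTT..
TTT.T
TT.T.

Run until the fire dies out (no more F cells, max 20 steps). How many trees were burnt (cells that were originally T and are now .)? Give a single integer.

Answer: 16

Derivation:
Step 1: +2 fires, +1 burnt (F count now 2)
Step 2: +2 fires, +2 burnt (F count now 2)
Step 3: +2 fires, +2 burnt (F count now 2)
Step 4: +2 fires, +2 burnt (F count now 2)
Step 5: +3 fires, +2 burnt (F count now 3)
Step 6: +2 fires, +3 burnt (F count now 2)
Step 7: +2 fires, +2 burnt (F count now 2)
Step 8: +1 fires, +2 burnt (F count now 1)
Step 9: +0 fires, +1 burnt (F count now 0)
Fire out after step 9
Initially T: 18, now '.': 23
Total burnt (originally-T cells now '.'): 16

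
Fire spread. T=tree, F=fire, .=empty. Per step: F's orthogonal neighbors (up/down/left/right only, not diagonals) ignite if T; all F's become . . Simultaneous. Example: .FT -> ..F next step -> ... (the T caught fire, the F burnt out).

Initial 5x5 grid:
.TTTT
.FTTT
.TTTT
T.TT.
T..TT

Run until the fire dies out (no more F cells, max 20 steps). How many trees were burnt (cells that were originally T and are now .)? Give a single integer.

Answer: 15

Derivation:
Step 1: +3 fires, +1 burnt (F count now 3)
Step 2: +3 fires, +3 burnt (F count now 3)
Step 3: +4 fires, +3 burnt (F count now 4)
Step 4: +3 fires, +4 burnt (F count now 3)
Step 5: +1 fires, +3 burnt (F count now 1)
Step 6: +1 fires, +1 burnt (F count now 1)
Step 7: +0 fires, +1 burnt (F count now 0)
Fire out after step 7
Initially T: 17, now '.': 23
Total burnt (originally-T cells now '.'): 15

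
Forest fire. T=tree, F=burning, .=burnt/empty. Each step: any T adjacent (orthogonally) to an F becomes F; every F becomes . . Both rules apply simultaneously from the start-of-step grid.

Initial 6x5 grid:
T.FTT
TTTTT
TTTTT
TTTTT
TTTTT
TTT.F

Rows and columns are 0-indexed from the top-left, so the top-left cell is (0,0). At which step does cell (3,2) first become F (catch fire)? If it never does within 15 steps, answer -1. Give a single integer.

Step 1: cell (3,2)='T' (+3 fires, +2 burnt)
Step 2: cell (3,2)='T' (+6 fires, +3 burnt)
Step 3: cell (3,2)='F' (+8 fires, +6 burnt)
  -> target ignites at step 3
Step 4: cell (3,2)='.' (+5 fires, +8 burnt)
Step 5: cell (3,2)='.' (+3 fires, +5 burnt)
Step 6: cell (3,2)='.' (+1 fires, +3 burnt)
Step 7: cell (3,2)='.' (+0 fires, +1 burnt)
  fire out at step 7

3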